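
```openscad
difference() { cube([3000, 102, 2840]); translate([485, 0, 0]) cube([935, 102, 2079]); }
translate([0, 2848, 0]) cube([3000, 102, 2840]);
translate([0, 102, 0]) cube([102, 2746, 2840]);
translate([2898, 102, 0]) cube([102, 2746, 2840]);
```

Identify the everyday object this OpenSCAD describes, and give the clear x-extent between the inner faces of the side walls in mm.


A single room. The interior width is 2796 mm.

Four walls enclosing a rectangle with a door in the front wall — a room. Outside width 3000 minus two 102 mm walls gives 2796 mm.


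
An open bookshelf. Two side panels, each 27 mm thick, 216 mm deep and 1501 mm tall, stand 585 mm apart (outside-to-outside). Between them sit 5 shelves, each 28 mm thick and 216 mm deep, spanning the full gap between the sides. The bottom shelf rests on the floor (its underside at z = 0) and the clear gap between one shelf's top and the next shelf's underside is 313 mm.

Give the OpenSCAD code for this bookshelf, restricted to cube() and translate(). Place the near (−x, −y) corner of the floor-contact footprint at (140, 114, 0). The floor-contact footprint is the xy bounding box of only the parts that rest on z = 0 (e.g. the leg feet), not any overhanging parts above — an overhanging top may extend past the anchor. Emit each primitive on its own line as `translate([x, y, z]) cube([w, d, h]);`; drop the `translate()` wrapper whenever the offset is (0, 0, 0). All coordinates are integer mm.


translate([140, 114, 0]) cube([27, 216, 1501]);
translate([698, 114, 0]) cube([27, 216, 1501]);
translate([167, 114, 0]) cube([531, 216, 28]);
translate([167, 114, 341]) cube([531, 216, 28]);
translate([167, 114, 682]) cube([531, 216, 28]);
translate([167, 114, 1023]) cube([531, 216, 28]);
translate([167, 114, 1364]) cube([531, 216, 28]);


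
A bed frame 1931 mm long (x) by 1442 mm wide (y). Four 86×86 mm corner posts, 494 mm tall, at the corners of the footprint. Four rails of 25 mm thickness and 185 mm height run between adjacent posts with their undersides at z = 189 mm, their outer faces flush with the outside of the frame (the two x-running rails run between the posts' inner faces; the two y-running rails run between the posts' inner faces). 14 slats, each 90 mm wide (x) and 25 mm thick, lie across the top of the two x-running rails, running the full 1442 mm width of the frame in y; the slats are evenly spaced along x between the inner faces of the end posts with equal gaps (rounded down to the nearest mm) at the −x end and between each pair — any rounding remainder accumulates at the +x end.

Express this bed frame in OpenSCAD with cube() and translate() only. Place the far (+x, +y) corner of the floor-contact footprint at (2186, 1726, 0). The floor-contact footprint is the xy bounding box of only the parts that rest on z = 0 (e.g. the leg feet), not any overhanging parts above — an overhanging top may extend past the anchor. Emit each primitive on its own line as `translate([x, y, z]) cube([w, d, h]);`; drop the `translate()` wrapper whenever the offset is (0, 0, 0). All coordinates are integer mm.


// slat z = rail_z + rail_h = 189 + 185 = 374
// slat gap = ⌊(1759 − 14·90) / 15⌋ = 33
translate([255, 284, 0]) cube([86, 86, 494]);
translate([255, 1640, 0]) cube([86, 86, 494]);
translate([2100, 284, 0]) cube([86, 86, 494]);
translate([2100, 1640, 0]) cube([86, 86, 494]);
translate([341, 284, 189]) cube([1759, 25, 185]);
translate([341, 1701, 189]) cube([1759, 25, 185]);
translate([255, 370, 189]) cube([25, 1270, 185]);
translate([2161, 370, 189]) cube([25, 1270, 185]);
translate([374, 284, 374]) cube([90, 1442, 25]);
translate([497, 284, 374]) cube([90, 1442, 25]);
translate([620, 284, 374]) cube([90, 1442, 25]);
translate([743, 284, 374]) cube([90, 1442, 25]);
translate([866, 284, 374]) cube([90, 1442, 25]);
translate([989, 284, 374]) cube([90, 1442, 25]);
translate([1112, 284, 374]) cube([90, 1442, 25]);
translate([1235, 284, 374]) cube([90, 1442, 25]);
translate([1358, 284, 374]) cube([90, 1442, 25]);
translate([1481, 284, 374]) cube([90, 1442, 25]);
translate([1604, 284, 374]) cube([90, 1442, 25]);
translate([1727, 284, 374]) cube([90, 1442, 25]);
translate([1850, 284, 374]) cube([90, 1442, 25]);
translate([1973, 284, 374]) cube([90, 1442, 25]);


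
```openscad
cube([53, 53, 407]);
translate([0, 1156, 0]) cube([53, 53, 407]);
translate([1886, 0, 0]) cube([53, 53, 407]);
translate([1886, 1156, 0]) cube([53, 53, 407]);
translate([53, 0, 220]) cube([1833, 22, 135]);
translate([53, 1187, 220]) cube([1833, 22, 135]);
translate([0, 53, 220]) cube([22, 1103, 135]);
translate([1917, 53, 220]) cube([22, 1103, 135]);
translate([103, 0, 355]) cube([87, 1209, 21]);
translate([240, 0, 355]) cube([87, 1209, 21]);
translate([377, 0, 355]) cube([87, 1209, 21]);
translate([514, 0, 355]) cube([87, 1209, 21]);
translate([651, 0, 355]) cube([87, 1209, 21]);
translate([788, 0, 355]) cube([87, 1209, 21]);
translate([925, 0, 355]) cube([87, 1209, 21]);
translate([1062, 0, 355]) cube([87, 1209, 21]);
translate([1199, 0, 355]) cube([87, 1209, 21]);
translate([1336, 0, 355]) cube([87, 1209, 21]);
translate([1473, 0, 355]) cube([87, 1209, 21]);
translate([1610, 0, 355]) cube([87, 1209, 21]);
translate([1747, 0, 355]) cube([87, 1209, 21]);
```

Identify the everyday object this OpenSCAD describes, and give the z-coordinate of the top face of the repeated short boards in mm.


A bed frame. The slat-top height is 376 mm.

Four posts, four rails, and a row of slats — a bed frame. Slats sit on the rails at z = 220 + 135 = 355; with slat thickness 21, the top is 376 mm.


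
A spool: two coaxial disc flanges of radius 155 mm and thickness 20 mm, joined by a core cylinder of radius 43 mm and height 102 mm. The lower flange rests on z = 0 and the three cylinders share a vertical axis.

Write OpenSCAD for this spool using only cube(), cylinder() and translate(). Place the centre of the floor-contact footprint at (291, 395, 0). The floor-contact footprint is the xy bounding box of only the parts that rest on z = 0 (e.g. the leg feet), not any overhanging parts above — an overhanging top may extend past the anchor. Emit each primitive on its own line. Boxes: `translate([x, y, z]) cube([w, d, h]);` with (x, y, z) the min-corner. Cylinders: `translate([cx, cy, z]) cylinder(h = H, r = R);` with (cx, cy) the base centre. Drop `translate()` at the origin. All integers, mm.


translate([291, 395, 0]) cylinder(h = 20, r = 155);
translate([291, 395, 20]) cylinder(h = 102, r = 43);
translate([291, 395, 122]) cylinder(h = 20, r = 155);


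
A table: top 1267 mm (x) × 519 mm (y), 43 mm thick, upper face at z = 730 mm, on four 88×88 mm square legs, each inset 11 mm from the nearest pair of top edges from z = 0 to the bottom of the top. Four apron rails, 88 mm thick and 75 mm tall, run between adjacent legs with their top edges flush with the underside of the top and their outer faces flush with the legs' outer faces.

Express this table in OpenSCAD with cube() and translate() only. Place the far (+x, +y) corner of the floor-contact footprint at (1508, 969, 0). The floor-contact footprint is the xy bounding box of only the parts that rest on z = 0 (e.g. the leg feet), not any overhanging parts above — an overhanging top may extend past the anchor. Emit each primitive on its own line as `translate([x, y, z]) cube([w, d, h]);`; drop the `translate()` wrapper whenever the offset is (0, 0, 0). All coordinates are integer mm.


translate([252, 461, 687]) cube([1267, 519, 43]);
translate([263, 472, 0]) cube([88, 88, 687]);
translate([1420, 472, 0]) cube([88, 88, 687]);
translate([263, 881, 0]) cube([88, 88, 687]);
translate([1420, 881, 0]) cube([88, 88, 687]);
translate([351, 472, 612]) cube([1069, 88, 75]);
translate([351, 881, 612]) cube([1069, 88, 75]);
translate([263, 560, 612]) cube([88, 321, 75]);
translate([1420, 560, 612]) cube([88, 321, 75]);


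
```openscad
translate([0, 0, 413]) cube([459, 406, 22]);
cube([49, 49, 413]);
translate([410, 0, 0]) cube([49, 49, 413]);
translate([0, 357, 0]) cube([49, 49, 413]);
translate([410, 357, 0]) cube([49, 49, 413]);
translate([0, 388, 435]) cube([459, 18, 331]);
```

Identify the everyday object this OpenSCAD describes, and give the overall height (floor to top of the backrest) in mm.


A chair. The overall height is 766 mm.

A slab on four corner posts with a tall panel at the back — a chair. The seat slab sits at z = 413 with thickness 22, and the 331 mm backrest starts at the seat top, so the overall height is 413 + 22 + 331 = 766 mm.


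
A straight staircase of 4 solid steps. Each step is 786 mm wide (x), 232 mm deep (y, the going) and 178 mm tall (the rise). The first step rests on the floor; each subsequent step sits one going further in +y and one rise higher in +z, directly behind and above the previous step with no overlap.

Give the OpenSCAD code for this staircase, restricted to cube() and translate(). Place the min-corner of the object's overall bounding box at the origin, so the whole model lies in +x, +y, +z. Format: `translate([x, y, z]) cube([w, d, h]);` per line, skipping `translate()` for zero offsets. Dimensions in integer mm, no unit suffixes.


cube([786, 232, 178]);
translate([0, 232, 178]) cube([786, 232, 178]);
translate([0, 464, 356]) cube([786, 232, 178]);
translate([0, 696, 534]) cube([786, 232, 178]);


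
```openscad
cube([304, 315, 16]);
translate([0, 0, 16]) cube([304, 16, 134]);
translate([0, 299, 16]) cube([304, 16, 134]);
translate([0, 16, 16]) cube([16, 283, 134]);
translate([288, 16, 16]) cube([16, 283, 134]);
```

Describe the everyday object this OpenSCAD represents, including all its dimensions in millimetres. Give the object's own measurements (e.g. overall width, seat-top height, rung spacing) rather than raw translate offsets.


An open-topped rectangular box: outside dimensions 304×315×150 mm, with a uniform wall and base thickness of 16 mm. The base is a full 304×315 slab on the floor; four walls sit on top of the base. The front and back walls (the −y and +y sides) span the full width; the two side walls fit between them.


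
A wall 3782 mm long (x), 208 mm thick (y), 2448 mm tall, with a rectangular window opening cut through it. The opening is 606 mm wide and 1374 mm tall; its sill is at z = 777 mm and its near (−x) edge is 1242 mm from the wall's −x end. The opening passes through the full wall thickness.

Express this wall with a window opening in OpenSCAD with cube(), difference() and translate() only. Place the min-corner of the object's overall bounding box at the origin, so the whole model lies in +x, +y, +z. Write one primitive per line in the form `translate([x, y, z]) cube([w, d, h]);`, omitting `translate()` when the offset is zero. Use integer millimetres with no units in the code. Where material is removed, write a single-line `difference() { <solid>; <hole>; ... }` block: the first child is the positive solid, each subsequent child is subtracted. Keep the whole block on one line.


difference() { cube([3782, 208, 2448]); translate([1242, 0, 777]) cube([606, 208, 1374]); }


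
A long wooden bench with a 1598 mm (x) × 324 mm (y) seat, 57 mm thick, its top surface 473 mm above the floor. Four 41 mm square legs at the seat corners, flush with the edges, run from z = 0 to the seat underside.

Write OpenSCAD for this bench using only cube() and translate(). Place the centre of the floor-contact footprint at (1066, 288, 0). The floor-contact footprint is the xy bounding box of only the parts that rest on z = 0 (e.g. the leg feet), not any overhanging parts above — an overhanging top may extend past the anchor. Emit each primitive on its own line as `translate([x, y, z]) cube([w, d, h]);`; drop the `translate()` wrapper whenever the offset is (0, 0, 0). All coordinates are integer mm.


translate([267, 126, 416]) cube([1598, 324, 57]);
translate([267, 126, 0]) cube([41, 41, 416]);
translate([267, 409, 0]) cube([41, 41, 416]);
translate([1824, 126, 0]) cube([41, 41, 416]);
translate([1824, 409, 0]) cube([41, 41, 416]);


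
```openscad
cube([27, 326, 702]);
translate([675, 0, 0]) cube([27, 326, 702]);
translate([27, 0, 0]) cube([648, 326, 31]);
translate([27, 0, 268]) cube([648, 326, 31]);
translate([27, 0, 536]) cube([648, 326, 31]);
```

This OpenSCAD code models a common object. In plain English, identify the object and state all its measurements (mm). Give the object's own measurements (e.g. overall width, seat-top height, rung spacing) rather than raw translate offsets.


An open bookshelf. Two side panels, each 27 mm thick, 326 mm deep and 702 mm tall, stand 702 mm apart (outside-to-outside). Between them sit 3 shelves, each 31 mm thick and 326 mm deep, spanning the full gap between the sides. The bottom shelf rests on the floor (its underside at z = 0) and the clear gap between one shelf's top and the next shelf's underside is 237 mm.


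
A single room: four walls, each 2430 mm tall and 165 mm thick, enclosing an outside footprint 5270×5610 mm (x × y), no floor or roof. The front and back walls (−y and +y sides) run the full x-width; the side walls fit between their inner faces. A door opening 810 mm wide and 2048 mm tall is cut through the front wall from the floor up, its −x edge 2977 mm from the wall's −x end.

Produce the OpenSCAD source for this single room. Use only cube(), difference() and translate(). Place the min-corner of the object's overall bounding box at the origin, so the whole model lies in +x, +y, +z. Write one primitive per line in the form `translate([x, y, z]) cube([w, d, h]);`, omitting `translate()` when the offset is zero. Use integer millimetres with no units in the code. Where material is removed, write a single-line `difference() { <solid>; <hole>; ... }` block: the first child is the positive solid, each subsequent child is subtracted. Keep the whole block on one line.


difference() { cube([5270, 165, 2430]); translate([2977, 0, 0]) cube([810, 165, 2048]); }
translate([0, 5445, 0]) cube([5270, 165, 2430]);
translate([0, 165, 0]) cube([165, 5280, 2430]);
translate([5105, 165, 0]) cube([165, 5280, 2430]);


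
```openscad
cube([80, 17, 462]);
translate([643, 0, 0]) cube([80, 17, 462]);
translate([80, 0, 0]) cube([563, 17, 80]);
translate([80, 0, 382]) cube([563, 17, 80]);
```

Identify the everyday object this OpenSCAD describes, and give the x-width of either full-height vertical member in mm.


A picture frame. The border width is 80 mm.

Four thin pieces enclosing a rectangular opening — a picture frame. The two full-height stiles are 462 mm tall; the top rail sits at z = 382 and is 80 mm tall, so the border above the opening is 462 − 382 = 80 mm, matching the stile x-width.


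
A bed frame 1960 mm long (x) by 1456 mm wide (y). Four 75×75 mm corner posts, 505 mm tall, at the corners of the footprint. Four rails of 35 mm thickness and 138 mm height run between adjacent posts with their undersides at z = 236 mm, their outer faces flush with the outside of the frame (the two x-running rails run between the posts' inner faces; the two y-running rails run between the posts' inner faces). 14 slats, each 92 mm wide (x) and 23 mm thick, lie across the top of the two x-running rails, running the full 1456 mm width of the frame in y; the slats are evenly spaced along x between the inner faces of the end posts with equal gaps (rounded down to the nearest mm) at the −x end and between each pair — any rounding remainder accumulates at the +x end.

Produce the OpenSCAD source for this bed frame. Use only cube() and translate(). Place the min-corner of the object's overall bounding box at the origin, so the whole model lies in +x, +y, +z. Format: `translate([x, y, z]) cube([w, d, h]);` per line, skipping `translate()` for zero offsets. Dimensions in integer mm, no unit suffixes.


cube([75, 75, 505]);
translate([0, 1381, 0]) cube([75, 75, 505]);
translate([1885, 0, 0]) cube([75, 75, 505]);
translate([1885, 1381, 0]) cube([75, 75, 505]);
translate([75, 0, 236]) cube([1810, 35, 138]);
translate([75, 1421, 236]) cube([1810, 35, 138]);
translate([0, 75, 236]) cube([35, 1306, 138]);
translate([1925, 75, 236]) cube([35, 1306, 138]);
translate([109, 0, 374]) cube([92, 1456, 23]);
translate([235, 0, 374]) cube([92, 1456, 23]);
translate([361, 0, 374]) cube([92, 1456, 23]);
translate([487, 0, 374]) cube([92, 1456, 23]);
translate([613, 0, 374]) cube([92, 1456, 23]);
translate([739, 0, 374]) cube([92, 1456, 23]);
translate([865, 0, 374]) cube([92, 1456, 23]);
translate([991, 0, 374]) cube([92, 1456, 23]);
translate([1117, 0, 374]) cube([92, 1456, 23]);
translate([1243, 0, 374]) cube([92, 1456, 23]);
translate([1369, 0, 374]) cube([92, 1456, 23]);
translate([1495, 0, 374]) cube([92, 1456, 23]);
translate([1621, 0, 374]) cube([92, 1456, 23]);
translate([1747, 0, 374]) cube([92, 1456, 23]);


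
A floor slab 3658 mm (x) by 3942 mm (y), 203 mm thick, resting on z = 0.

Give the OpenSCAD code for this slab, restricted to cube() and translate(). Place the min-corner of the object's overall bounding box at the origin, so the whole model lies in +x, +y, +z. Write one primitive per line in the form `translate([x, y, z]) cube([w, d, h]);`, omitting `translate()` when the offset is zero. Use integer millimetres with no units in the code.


cube([3658, 3942, 203]);


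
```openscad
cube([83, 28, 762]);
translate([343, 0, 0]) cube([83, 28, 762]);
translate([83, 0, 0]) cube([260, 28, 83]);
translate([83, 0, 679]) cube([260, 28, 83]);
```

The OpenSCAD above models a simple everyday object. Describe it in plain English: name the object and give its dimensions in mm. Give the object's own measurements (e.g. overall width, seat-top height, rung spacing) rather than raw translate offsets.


A rectangular picture frame lying in the x–z plane (depth along y). The opening is 260 mm wide (x) by 596 mm tall (z), surrounded by a border 83 mm wide on all four sides. The frame is 28 mm deep and is made of two full-height vertical stiles with two horizontal rails fitted between them.


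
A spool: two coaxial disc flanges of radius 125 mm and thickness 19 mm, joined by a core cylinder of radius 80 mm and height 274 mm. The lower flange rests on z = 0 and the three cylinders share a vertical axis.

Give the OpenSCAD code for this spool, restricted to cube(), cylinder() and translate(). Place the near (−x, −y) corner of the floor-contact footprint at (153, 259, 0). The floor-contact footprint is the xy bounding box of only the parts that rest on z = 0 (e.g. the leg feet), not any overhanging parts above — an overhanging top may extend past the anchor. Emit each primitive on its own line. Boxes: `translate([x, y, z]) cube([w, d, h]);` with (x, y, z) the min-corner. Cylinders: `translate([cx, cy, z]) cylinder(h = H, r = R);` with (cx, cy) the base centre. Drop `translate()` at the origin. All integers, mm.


translate([278, 384, 0]) cylinder(h = 19, r = 125);
translate([278, 384, 19]) cylinder(h = 274, r = 80);
translate([278, 384, 293]) cylinder(h = 19, r = 125);


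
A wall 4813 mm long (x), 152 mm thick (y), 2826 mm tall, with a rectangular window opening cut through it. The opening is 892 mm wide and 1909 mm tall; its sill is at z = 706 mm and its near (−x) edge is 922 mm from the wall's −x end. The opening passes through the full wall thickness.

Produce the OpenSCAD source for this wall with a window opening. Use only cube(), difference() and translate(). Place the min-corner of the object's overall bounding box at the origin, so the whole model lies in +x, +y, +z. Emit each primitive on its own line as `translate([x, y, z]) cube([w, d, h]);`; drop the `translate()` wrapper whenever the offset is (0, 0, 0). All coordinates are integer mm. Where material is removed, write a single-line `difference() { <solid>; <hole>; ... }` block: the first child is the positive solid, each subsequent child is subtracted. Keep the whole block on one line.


difference() { cube([4813, 152, 2826]); translate([922, 0, 706]) cube([892, 152, 1909]); }


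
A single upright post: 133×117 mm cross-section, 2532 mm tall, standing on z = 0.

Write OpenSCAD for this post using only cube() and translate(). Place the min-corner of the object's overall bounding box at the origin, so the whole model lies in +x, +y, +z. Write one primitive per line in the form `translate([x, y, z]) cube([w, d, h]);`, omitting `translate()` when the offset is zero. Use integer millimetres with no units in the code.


cube([133, 117, 2532]);


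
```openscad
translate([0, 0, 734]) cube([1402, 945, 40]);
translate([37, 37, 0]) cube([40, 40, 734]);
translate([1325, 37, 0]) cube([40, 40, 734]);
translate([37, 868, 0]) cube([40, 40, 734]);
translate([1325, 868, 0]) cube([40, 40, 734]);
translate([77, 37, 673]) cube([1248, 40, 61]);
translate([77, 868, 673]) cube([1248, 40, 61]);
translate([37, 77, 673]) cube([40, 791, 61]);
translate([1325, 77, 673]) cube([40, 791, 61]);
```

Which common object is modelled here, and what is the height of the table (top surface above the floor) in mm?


A table. The table height is 774 mm.

A 1402×945×40 slab sits at z = 734 on four 40 mm square posts — a table. The top surface is at 734 + 40 = 774 mm.


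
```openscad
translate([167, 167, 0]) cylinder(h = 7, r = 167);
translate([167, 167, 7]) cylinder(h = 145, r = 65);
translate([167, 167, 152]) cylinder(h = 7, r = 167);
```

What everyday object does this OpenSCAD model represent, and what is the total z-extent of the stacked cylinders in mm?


A spool. The overall height is 159 mm.

Three coaxial cylinders, large–small–large — a spool. Two 7 mm flanges and a 145 mm core give 7 + 145 + 7 = 159 mm.


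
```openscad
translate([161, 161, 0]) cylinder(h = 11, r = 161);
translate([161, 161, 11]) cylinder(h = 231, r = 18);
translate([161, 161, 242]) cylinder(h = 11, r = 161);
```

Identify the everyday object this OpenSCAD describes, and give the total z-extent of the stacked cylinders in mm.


A spool. The overall height is 253 mm.

Three coaxial cylinders, large–small–large — a spool. Two 11 mm flanges and a 231 mm core give 11 + 231 + 11 = 253 mm.


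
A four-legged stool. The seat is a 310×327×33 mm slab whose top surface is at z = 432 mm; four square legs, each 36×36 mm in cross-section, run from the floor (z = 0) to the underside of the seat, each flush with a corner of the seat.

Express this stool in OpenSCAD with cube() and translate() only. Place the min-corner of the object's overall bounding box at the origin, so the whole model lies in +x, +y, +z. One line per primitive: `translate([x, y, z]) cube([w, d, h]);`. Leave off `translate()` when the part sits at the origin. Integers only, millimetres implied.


translate([0, 0, 399]) cube([310, 327, 33]);
cube([36, 36, 399]);
translate([274, 0, 0]) cube([36, 36, 399]);
translate([0, 291, 0]) cube([36, 36, 399]);
translate([274, 291, 0]) cube([36, 36, 399]);


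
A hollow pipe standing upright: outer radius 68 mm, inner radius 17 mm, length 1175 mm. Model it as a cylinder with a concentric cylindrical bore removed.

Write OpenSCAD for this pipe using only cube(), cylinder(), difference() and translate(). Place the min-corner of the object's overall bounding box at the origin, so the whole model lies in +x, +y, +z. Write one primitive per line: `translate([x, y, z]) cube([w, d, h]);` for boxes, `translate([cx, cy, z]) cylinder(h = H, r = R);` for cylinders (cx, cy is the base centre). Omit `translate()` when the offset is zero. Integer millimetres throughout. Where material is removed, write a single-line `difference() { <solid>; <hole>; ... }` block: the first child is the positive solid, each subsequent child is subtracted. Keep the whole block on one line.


difference() { translate([68, 68, 0]) cylinder(h = 1175, r = 68); translate([68, 68, 0]) cylinder(h = 1175, r = 17); }


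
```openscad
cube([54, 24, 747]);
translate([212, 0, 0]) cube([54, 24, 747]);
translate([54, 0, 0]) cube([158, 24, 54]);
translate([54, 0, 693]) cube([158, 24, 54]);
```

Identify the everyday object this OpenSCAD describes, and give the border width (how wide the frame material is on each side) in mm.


A picture frame. The border width is 54 mm.

Four thin pieces enclosing a rectangular opening — a picture frame. The two full-height stiles are 747 mm tall; the top rail sits at z = 693 and is 54 mm tall, so the border above the opening is 747 − 693 = 54 mm, matching the stile x-width.


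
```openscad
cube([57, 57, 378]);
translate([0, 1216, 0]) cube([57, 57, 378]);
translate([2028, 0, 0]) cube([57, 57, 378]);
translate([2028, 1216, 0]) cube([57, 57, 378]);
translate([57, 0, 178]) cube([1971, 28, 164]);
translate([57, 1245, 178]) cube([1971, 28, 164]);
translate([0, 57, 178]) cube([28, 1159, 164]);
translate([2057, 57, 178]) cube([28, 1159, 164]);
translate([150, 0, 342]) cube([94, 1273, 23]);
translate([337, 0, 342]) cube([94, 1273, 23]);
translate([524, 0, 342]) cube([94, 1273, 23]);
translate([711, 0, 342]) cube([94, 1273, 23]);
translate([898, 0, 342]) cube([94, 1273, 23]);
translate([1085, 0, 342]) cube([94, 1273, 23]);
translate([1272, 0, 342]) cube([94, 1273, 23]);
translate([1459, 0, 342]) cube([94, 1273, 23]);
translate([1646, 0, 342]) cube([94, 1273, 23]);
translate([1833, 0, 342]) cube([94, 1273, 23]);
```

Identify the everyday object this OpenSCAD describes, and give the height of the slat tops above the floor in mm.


A bed frame. The slat-top height is 365 mm.

Four posts, four rails, and a row of slats — a bed frame. Slats sit on the rails at z = 178 + 164 = 342; with slat thickness 23, the top is 365 mm.


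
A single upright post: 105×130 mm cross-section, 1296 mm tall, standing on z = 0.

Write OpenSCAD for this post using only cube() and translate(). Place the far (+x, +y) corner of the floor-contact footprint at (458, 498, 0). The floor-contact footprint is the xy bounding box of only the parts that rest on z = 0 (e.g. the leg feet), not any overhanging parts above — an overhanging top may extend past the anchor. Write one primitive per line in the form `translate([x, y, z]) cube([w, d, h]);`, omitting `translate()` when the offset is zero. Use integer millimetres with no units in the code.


translate([353, 368, 0]) cube([105, 130, 1296]);


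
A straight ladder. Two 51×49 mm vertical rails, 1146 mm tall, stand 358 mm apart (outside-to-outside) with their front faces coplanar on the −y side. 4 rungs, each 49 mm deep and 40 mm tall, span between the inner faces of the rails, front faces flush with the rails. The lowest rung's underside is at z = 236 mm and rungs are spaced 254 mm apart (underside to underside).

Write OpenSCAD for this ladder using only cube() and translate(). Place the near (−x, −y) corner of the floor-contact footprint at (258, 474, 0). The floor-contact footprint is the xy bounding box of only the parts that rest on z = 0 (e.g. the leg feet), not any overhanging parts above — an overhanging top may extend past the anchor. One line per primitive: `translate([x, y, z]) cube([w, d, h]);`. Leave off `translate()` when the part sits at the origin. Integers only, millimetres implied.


translate([258, 474, 0]) cube([51, 49, 1146]);
translate([565, 474, 0]) cube([51, 49, 1146]);
translate([309, 474, 236]) cube([256, 49, 40]);
translate([309, 474, 490]) cube([256, 49, 40]);
translate([309, 474, 744]) cube([256, 49, 40]);
translate([309, 474, 998]) cube([256, 49, 40]);


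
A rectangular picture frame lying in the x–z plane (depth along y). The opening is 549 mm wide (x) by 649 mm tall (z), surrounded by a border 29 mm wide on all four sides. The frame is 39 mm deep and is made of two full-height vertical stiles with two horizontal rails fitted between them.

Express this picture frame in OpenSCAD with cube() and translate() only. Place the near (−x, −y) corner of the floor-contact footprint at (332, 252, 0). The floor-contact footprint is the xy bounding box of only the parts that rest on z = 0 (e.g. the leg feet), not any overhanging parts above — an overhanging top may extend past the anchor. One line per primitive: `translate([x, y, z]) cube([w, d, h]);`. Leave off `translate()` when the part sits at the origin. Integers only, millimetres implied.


translate([332, 252, 0]) cube([29, 39, 707]);
translate([910, 252, 0]) cube([29, 39, 707]);
translate([361, 252, 0]) cube([549, 39, 29]);
translate([361, 252, 678]) cube([549, 39, 29]);


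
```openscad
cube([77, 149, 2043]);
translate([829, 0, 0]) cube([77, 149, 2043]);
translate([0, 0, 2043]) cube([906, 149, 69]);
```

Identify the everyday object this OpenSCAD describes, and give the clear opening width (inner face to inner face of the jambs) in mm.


A door frame. The clear opening width is 752 mm.

Two 2043 mm tall posts with a header on top — a door frame. The left jamb is 77 mm wide at x = 0; the right jamb starts at x = 829. The clear opening is 829 − 77 = 752 mm.


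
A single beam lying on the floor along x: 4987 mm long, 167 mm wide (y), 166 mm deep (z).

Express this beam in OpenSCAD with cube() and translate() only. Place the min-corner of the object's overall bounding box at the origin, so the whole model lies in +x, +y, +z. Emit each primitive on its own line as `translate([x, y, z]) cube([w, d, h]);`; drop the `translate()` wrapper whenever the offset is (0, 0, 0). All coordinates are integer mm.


cube([4987, 167, 166]);


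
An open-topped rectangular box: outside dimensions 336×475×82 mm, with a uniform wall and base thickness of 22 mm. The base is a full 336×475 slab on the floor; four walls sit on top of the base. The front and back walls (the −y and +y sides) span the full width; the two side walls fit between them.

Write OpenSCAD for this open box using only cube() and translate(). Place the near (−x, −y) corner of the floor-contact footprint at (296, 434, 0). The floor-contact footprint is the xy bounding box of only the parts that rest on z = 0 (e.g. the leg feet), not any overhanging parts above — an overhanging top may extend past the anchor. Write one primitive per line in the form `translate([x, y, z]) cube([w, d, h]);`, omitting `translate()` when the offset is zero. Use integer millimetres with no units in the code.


translate([296, 434, 0]) cube([336, 475, 22]);
translate([296, 434, 22]) cube([336, 22, 60]);
translate([296, 887, 22]) cube([336, 22, 60]);
translate([296, 456, 22]) cube([22, 431, 60]);
translate([610, 456, 22]) cube([22, 431, 60]);


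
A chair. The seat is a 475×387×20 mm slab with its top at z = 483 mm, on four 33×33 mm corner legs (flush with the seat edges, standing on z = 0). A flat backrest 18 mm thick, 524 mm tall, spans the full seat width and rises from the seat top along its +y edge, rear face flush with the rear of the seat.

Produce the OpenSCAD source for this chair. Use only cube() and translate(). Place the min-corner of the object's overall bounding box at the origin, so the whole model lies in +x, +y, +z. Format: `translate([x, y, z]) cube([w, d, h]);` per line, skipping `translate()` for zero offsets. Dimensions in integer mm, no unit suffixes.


translate([0, 0, 463]) cube([475, 387, 20]);
cube([33, 33, 463]);
translate([442, 0, 0]) cube([33, 33, 463]);
translate([0, 354, 0]) cube([33, 33, 463]);
translate([442, 354, 0]) cube([33, 33, 463]);
translate([0, 369, 483]) cube([475, 18, 524]);


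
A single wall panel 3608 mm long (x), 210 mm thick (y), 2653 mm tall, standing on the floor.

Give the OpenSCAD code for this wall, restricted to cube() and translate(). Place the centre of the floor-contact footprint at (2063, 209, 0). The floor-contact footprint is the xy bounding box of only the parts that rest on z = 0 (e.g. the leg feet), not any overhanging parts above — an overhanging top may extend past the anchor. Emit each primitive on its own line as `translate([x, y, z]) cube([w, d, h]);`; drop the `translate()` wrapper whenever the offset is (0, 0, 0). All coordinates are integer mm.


translate([259, 104, 0]) cube([3608, 210, 2653]);


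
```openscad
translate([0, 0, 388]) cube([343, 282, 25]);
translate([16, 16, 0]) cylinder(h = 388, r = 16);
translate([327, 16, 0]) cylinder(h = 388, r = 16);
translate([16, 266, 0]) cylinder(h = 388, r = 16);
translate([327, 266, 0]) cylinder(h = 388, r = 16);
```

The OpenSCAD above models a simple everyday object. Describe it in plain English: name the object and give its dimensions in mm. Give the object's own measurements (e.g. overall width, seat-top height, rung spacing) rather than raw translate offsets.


A four-legged stool. The seat is a 343×282×25 mm slab whose top surface is at z = 413 mm; four round legs, each 32 mm in diameter, run from the floor (z = 0) to the underside of the seat, each leg's axis is inset half a diameter from the nearest pair of seat edges (so the leg's bounding box is flush with the corner).


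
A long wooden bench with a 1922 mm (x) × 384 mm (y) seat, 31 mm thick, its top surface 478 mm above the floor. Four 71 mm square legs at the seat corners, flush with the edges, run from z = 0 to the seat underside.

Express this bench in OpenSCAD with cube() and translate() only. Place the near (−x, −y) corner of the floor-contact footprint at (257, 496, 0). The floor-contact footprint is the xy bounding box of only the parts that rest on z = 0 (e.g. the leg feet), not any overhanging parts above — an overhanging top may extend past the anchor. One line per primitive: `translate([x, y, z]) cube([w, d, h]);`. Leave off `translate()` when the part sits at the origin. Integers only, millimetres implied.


translate([257, 496, 447]) cube([1922, 384, 31]);
translate([257, 496, 0]) cube([71, 71, 447]);
translate([257, 809, 0]) cube([71, 71, 447]);
translate([2108, 496, 0]) cube([71, 71, 447]);
translate([2108, 809, 0]) cube([71, 71, 447]);


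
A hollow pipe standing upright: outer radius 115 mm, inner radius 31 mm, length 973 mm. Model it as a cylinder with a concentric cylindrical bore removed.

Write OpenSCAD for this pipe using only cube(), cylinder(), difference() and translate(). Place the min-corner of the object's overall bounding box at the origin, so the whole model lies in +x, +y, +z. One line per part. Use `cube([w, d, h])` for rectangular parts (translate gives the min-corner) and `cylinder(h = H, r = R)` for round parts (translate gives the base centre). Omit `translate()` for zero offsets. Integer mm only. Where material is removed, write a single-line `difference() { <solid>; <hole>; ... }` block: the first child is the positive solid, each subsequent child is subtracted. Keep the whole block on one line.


difference() { translate([115, 115, 0]) cylinder(h = 973, r = 115); translate([115, 115, 0]) cylinder(h = 973, r = 31); }


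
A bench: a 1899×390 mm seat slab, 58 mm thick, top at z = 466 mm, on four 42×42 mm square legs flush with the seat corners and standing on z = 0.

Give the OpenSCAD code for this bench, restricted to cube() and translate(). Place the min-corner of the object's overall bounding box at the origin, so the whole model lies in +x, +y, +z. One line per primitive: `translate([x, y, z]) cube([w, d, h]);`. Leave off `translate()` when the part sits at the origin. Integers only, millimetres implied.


// leg_h = 466 − 58 = 408
translate([0, 0, 408]) cube([1899, 390, 58]);
cube([42, 42, 408]);
translate([0, 348, 0]) cube([42, 42, 408]);
translate([1857, 0, 0]) cube([42, 42, 408]);
translate([1857, 348, 0]) cube([42, 42, 408]);


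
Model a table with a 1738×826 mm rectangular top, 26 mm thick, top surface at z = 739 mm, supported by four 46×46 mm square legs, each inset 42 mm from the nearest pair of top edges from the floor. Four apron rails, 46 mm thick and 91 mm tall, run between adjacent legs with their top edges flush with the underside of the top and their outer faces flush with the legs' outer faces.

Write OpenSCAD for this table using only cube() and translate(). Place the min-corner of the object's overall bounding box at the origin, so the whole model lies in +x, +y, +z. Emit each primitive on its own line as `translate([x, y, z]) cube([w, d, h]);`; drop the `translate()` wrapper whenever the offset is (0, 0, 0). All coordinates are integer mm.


translate([0, 0, 713]) cube([1738, 826, 26]);
translate([42, 42, 0]) cube([46, 46, 713]);
translate([1650, 42, 0]) cube([46, 46, 713]);
translate([42, 738, 0]) cube([46, 46, 713]);
translate([1650, 738, 0]) cube([46, 46, 713]);
translate([88, 42, 622]) cube([1562, 46, 91]);
translate([88, 738, 622]) cube([1562, 46, 91]);
translate([42, 88, 622]) cube([46, 650, 91]);
translate([1650, 88, 622]) cube([46, 650, 91]);


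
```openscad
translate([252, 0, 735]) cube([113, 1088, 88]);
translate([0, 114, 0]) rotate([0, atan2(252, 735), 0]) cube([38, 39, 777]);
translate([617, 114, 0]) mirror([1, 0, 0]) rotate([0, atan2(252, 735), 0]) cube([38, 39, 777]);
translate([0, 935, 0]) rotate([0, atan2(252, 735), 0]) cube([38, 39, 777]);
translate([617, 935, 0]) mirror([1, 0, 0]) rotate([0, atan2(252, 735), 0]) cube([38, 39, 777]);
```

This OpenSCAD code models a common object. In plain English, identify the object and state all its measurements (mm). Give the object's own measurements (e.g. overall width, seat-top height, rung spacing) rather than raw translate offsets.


A sawhorse. A 113×1088×88 mm beam (x, y, z) sits on two A-frame leg pairs. Each pair is two raked legs of 38×39 mm section (39 mm along y) splaying symmetrically in x. Each leg rises 735 mm vertically over 252 mm of horizontal reach and is 777 mm long along its own axis. Every leg's outer bottom edge rests on the floor and its outer top edge meets a bottom edge of the beam — the left legs (tilting toward +x) meet the beam's −x bottom edge, the right legs (their mirror images, tilting toward −x) meet its +x bottom edge — so the leg tops tuck under the beam, the beam's underside is 735 mm above the floor, and the feet are 617 mm apart outside-to-outside with the beam centred between them. The two leg pairs are set in 114 mm from either end of the beam.


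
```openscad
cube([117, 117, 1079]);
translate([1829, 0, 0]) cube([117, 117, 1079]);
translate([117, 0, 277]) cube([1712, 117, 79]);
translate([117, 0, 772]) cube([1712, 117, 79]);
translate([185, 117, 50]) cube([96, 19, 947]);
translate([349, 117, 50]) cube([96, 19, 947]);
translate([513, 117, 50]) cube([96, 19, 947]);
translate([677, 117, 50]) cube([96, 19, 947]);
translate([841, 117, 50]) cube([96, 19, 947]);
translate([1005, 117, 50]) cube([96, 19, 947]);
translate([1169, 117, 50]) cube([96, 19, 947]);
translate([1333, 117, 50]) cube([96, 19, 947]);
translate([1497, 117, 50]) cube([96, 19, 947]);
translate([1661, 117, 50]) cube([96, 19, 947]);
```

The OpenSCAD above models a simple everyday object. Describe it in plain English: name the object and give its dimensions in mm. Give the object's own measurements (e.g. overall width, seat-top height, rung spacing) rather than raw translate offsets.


A fence section. Two 117×117 mm posts, 1079 mm tall, stand on the floor with a clear span of 1712 mm between their inner faces. Two horizontal rails of 117×79 mm section span the gap between the posts with their undersides at z = 277 mm and z = 772 mm, flush with the posts' −y face. 10 pickets, each 96 mm wide, 19 mm thick and 947 mm tall, are fixed to the +y face of the rails with their bottoms at z = 50 mm, spaced across the span with a 68 mm gap after the −x post and between neighbouring pickets, with 72 mm left before the +x post.


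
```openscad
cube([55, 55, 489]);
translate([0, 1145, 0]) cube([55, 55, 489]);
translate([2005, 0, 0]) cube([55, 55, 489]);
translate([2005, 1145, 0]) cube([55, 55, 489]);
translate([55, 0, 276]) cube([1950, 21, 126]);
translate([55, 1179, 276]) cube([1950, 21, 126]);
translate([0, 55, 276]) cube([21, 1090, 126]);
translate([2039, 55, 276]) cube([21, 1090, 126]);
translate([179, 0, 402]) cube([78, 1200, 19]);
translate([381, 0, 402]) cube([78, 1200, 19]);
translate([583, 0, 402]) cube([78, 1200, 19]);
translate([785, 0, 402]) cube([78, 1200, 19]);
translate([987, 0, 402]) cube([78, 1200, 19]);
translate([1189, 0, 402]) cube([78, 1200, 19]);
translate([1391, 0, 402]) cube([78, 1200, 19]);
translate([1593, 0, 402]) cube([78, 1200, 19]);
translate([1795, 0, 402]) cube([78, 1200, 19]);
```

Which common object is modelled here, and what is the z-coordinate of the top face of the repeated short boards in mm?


A bed frame. The slat-top height is 421 mm.

Four posts, four rails, and a row of slats — a bed frame. Slats sit on the rails at z = 276 + 126 = 402; with slat thickness 19, the top is 421 mm.
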